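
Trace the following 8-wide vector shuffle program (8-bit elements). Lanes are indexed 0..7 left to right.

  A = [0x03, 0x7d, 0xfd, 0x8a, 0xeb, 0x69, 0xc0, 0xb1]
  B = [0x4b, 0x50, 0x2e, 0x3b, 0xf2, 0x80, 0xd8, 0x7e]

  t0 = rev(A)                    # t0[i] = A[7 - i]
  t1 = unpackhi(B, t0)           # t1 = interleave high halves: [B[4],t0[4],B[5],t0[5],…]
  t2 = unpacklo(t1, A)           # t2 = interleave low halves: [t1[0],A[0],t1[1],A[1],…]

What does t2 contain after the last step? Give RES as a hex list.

RES = [0xf2, 0x03, 0x8a, 0x7d, 0x80, 0xfd, 0xfd, 0x8a]

→ t0 |b1|c0|69|eb|8a|fd|7d|03|
→ t1 |f2|8a|80|fd|d8|7d|7e|03|
→ t2 |f2|03|8a|7d|80|fd|fd|8a|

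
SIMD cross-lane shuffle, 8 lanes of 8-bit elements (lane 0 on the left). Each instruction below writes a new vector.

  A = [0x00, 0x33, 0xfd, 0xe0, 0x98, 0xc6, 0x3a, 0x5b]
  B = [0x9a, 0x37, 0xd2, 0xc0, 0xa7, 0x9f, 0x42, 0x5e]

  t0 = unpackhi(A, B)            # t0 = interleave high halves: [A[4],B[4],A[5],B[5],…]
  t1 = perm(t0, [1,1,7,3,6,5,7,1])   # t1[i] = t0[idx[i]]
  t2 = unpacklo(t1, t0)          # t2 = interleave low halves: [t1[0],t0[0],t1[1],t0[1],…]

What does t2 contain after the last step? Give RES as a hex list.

t0 = [0x98, 0xa7, 0xc6, 0x9f, 0x3a, 0x42, 0x5b, 0x5e]
t1 = [0xa7, 0xa7, 0x5e, 0x9f, 0x5b, 0x42, 0x5e, 0xa7]
t2 = [0xa7, 0x98, 0xa7, 0xa7, 0x5e, 0xc6, 0x9f, 0x9f]

RES = [ 0xa7  0x98  0xa7  0xa7  0x5e  0xc6  0x9f  0x9f ]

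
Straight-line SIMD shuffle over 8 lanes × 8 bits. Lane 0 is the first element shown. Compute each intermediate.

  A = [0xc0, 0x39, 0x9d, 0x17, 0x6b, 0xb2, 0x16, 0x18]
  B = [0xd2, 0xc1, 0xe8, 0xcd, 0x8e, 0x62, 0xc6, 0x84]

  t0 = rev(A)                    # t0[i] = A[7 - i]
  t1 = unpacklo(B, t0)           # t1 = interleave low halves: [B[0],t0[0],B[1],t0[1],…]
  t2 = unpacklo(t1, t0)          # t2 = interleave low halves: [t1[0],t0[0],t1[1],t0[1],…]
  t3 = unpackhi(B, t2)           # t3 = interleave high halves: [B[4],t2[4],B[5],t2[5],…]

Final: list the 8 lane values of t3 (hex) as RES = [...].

t0 = [0x18, 0x16, 0xb2, 0x6b, 0x17, 0x9d, 0x39, 0xc0]
t1 = [0xd2, 0x18, 0xc1, 0x16, 0xe8, 0xb2, 0xcd, 0x6b]
t2 = [0xd2, 0x18, 0x18, 0x16, 0xc1, 0xb2, 0x16, 0x6b]
t3 = [0x8e, 0xc1, 0x62, 0xb2, 0xc6, 0x16, 0x84, 0x6b]

RES = [ 0x8e  0xc1  0x62  0xb2  0xc6  0x16  0x84  0x6b ]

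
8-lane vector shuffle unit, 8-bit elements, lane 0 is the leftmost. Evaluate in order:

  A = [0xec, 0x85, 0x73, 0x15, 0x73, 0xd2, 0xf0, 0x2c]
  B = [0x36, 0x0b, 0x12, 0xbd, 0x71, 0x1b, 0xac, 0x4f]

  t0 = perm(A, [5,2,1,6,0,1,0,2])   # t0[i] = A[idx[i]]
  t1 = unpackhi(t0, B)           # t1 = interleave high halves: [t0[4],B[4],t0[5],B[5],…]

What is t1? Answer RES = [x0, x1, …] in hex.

RES = [ 0xec  0x71  0x85  0x1b  0xec  0xac  0x73  0x4f ]

t0 = [0xd2, 0x73, 0x85, 0xf0, 0xec, 0x85, 0xec, 0x73]
t1 = [0xec, 0x71, 0x85, 0x1b, 0xec, 0xac, 0x73, 0x4f]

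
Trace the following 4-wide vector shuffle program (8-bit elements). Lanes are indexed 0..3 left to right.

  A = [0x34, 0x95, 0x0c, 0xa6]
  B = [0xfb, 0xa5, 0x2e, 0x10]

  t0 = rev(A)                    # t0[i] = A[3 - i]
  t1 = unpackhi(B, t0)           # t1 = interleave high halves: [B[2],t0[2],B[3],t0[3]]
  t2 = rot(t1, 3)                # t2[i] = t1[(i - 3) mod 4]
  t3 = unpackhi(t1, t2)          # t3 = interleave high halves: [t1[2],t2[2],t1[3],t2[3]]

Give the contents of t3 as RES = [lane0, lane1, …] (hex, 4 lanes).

  t0: a6 0c 95 34
  t1: 2e 95 10 34
  t2: 95 10 34 2e
  t3: 10 34 34 2e

RES = [ 0x10  0x34  0x34  0x2e ]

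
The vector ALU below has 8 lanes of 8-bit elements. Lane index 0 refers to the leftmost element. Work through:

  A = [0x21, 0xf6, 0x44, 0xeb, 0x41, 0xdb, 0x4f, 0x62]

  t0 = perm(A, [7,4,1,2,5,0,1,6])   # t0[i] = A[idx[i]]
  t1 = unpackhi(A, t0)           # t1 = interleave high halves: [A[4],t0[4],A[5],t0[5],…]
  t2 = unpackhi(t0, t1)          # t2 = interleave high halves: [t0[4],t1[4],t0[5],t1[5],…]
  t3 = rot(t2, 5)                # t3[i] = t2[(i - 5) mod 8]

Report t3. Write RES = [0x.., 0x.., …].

  t0: 62 41 f6 44 db 21 f6 4f
  t1: 41 db db 21 4f f6 62 4f
  t2: db 4f 21 f6 f6 62 4f 4f
  t3: f6 f6 62 4f 4f db 4f 21

RES = [ 0xf6  0xf6  0x62  0x4f  0x4f  0xdb  0x4f  0x21 ]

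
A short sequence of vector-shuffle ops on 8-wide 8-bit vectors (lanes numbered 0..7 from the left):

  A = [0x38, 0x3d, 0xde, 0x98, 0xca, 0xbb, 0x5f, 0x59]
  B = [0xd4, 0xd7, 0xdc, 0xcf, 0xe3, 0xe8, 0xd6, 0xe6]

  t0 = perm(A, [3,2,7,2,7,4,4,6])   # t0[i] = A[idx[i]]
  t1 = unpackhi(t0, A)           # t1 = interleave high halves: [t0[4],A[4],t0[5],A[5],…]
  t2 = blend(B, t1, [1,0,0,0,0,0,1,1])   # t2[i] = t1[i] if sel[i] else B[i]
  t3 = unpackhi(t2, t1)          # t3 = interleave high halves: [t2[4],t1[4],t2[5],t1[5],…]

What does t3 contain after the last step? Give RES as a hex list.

  t0: 98 de 59 de 59 ca ca 5f
  t1: 59 ca ca bb ca 5f 5f 59
  t2: 59 d7 dc cf e3 e8 5f 59
  t3: e3 ca e8 5f 5f 5f 59 59

RES = [0xe3, 0xca, 0xe8, 0x5f, 0x5f, 0x5f, 0x59, 0x59]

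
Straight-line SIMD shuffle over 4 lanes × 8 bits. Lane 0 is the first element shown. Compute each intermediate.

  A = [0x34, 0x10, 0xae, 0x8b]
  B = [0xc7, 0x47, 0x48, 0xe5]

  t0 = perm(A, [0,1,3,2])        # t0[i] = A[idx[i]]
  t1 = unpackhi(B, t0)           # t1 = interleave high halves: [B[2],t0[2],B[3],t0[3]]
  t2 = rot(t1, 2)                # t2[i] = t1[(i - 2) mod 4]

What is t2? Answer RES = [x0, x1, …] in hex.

t0 = [0x34, 0x10, 0x8b, 0xae]
t1 = [0x48, 0x8b, 0xe5, 0xae]
t2 = [0xe5, 0xae, 0x48, 0x8b]

RES = [ 0xe5  0xae  0x48  0x8b ]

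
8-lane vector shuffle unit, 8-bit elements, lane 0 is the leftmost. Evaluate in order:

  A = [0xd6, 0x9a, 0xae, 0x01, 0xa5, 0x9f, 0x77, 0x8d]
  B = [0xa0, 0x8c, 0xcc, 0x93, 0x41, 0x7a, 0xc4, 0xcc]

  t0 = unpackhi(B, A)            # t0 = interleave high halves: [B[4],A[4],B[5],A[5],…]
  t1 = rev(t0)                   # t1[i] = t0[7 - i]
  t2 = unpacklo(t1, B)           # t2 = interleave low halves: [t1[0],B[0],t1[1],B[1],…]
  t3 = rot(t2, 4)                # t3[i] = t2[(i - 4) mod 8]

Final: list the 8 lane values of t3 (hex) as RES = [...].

RES = [0x77, 0xcc, 0xc4, 0x93, 0x8d, 0xa0, 0xcc, 0x8c]

  t0: 41 a5 7a 9f c4 77 cc 8d
  t1: 8d cc 77 c4 9f 7a a5 41
  t2: 8d a0 cc 8c 77 cc c4 93
  t3: 77 cc c4 93 8d a0 cc 8c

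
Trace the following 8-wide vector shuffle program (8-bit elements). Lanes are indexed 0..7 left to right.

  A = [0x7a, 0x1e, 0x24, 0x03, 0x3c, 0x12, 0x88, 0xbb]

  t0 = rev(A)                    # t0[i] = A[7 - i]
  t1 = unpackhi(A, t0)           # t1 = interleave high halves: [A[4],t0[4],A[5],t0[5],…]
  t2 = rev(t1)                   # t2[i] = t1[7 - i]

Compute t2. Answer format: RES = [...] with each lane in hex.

RES = [0x7a, 0xbb, 0x1e, 0x88, 0x24, 0x12, 0x03, 0x3c]

  t0: bb 88 12 3c 03 24 1e 7a
  t1: 3c 03 12 24 88 1e bb 7a
  t2: 7a bb 1e 88 24 12 03 3c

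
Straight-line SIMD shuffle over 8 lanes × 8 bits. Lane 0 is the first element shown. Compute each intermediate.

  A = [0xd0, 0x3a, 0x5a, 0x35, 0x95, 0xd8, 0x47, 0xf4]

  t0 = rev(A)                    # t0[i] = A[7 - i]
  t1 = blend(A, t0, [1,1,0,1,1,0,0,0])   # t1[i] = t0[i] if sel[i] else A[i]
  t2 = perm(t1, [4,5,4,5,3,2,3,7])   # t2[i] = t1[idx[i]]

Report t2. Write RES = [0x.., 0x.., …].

  t0: f4 47 d8 95 35 5a 3a d0
  t1: f4 47 5a 95 35 d8 47 f4
  t2: 35 d8 35 d8 95 5a 95 f4

RES = [ 0x35  0xd8  0x35  0xd8  0x95  0x5a  0x95  0xf4 ]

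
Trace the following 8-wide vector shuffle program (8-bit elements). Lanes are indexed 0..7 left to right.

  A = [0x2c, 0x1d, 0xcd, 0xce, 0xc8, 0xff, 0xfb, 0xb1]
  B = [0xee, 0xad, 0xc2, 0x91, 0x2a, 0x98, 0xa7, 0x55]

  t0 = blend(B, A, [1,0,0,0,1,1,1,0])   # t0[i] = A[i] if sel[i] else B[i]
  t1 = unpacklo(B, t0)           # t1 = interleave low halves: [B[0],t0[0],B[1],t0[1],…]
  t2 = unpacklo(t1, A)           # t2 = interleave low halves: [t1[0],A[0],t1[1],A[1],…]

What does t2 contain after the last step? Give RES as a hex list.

RES = [0xee, 0x2c, 0x2c, 0x1d, 0xad, 0xcd, 0xad, 0xce]

→ t0 |2c|ad|c2|91|c8|ff|fb|55|
→ t1 |ee|2c|ad|ad|c2|c2|91|91|
→ t2 |ee|2c|2c|1d|ad|cd|ad|ce|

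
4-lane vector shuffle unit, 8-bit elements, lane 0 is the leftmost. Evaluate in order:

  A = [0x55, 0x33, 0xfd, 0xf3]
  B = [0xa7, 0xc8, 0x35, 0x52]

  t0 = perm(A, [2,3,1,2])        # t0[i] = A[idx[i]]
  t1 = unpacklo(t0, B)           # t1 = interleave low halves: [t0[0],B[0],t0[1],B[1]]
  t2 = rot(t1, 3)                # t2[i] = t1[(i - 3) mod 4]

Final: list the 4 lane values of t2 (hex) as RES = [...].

  t0: fd f3 33 fd
  t1: fd a7 f3 c8
  t2: a7 f3 c8 fd

RES = [ 0xa7  0xf3  0xc8  0xfd ]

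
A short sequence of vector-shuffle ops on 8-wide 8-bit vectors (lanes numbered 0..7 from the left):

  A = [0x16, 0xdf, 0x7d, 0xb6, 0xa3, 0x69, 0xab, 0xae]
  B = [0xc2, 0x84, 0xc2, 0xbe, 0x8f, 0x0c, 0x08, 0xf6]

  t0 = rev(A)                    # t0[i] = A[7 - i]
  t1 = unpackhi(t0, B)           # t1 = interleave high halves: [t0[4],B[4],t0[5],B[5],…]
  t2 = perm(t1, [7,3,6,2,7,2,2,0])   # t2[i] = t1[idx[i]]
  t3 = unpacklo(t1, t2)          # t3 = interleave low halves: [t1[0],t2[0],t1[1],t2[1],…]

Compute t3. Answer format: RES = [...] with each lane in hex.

RES = [0xb6, 0xf6, 0x8f, 0x0c, 0x7d, 0x16, 0x0c, 0x7d]

  t0: ae ab 69 a3 b6 7d df 16
  t1: b6 8f 7d 0c df 08 16 f6
  t2: f6 0c 16 7d f6 7d 7d b6
  t3: b6 f6 8f 0c 7d 16 0c 7d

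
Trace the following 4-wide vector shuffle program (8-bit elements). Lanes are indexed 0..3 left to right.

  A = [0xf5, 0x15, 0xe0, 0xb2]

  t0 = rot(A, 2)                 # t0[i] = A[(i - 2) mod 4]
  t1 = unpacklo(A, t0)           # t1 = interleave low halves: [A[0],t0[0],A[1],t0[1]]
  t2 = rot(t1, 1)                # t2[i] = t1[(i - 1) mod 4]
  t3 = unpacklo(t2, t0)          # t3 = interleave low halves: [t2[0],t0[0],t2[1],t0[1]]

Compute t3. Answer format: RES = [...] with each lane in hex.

→ t0 |e0|b2|f5|15|
→ t1 |f5|e0|15|b2|
→ t2 |b2|f5|e0|15|
→ t3 |b2|e0|f5|b2|

RES = [0xb2, 0xe0, 0xf5, 0xb2]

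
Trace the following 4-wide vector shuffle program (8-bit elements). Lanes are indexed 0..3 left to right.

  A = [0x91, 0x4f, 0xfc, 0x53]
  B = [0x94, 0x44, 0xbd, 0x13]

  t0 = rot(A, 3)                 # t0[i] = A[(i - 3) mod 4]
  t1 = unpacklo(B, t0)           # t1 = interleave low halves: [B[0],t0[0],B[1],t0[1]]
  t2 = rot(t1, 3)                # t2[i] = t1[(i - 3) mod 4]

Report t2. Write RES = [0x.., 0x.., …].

→ t0 |4f|fc|53|91|
→ t1 |94|4f|44|fc|
→ t2 |4f|44|fc|94|

RES = [ 0x4f  0x44  0xfc  0x94 ]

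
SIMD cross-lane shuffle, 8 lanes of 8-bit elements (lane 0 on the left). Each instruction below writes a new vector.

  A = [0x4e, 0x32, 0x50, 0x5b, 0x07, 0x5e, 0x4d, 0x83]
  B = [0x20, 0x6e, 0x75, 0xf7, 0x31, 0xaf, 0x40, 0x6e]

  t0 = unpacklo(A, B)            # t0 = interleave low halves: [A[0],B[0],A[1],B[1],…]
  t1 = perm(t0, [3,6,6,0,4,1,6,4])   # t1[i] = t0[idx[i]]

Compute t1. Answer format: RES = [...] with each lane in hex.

RES = [0x6e, 0x5b, 0x5b, 0x4e, 0x50, 0x20, 0x5b, 0x50]

→ t0 |4e|20|32|6e|50|75|5b|f7|
→ t1 |6e|5b|5b|4e|50|20|5b|50|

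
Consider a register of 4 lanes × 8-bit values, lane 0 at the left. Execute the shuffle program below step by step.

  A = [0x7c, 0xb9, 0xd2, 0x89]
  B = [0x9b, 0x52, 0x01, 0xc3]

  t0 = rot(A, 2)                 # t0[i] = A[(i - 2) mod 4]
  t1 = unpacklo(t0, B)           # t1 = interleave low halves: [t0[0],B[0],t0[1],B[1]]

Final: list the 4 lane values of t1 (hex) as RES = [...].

→ t0 |d2|89|7c|b9|
→ t1 |d2|9b|89|52|

RES = [0xd2, 0x9b, 0x89, 0x52]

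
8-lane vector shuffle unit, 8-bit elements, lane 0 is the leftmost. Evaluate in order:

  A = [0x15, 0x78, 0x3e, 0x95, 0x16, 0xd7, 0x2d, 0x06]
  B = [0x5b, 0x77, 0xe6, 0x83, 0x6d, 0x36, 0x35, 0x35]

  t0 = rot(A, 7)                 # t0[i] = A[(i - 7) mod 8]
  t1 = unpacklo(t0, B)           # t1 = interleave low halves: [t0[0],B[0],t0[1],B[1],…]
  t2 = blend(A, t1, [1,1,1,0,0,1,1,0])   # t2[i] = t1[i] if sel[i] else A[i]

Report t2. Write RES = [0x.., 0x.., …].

RES = [ 0x78  0x5b  0x3e  0x95  0x16  0xe6  0x16  0x06 ]

t0 = [0x78, 0x3e, 0x95, 0x16, 0xd7, 0x2d, 0x06, 0x15]
t1 = [0x78, 0x5b, 0x3e, 0x77, 0x95, 0xe6, 0x16, 0x83]
t2 = [0x78, 0x5b, 0x3e, 0x95, 0x16, 0xe6, 0x16, 0x06]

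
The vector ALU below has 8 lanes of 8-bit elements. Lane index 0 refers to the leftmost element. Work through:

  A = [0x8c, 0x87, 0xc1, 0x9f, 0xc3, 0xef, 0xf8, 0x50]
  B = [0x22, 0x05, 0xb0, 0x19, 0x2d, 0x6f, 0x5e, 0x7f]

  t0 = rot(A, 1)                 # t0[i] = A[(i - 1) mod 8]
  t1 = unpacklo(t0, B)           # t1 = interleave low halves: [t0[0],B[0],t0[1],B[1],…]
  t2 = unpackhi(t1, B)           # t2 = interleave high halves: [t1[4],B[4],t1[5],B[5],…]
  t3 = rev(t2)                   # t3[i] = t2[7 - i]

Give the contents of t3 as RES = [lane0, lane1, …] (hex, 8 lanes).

→ t0 |50|8c|87|c1|9f|c3|ef|f8|
→ t1 |50|22|8c|05|87|b0|c1|19|
→ t2 |87|2d|b0|6f|c1|5e|19|7f|
→ t3 |7f|19|5e|c1|6f|b0|2d|87|

RES = [0x7f, 0x19, 0x5e, 0xc1, 0x6f, 0xb0, 0x2d, 0x87]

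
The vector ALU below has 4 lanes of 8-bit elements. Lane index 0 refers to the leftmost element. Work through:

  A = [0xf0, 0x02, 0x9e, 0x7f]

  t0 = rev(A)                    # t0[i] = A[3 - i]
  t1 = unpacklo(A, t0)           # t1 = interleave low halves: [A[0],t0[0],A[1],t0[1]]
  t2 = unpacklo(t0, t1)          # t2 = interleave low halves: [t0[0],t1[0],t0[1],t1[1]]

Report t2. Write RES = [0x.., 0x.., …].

RES = [0x7f, 0xf0, 0x9e, 0x7f]

t0 = [0x7f, 0x9e, 0x02, 0xf0]
t1 = [0xf0, 0x7f, 0x02, 0x9e]
t2 = [0x7f, 0xf0, 0x9e, 0x7f]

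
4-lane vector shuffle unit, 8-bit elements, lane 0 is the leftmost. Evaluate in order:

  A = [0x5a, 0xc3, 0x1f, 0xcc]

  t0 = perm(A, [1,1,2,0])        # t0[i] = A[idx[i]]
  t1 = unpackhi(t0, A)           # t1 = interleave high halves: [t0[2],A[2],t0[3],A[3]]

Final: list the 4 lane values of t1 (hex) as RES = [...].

RES = [ 0x1f  0x1f  0x5a  0xcc ]

→ t0 |c3|c3|1f|5a|
→ t1 |1f|1f|5a|cc|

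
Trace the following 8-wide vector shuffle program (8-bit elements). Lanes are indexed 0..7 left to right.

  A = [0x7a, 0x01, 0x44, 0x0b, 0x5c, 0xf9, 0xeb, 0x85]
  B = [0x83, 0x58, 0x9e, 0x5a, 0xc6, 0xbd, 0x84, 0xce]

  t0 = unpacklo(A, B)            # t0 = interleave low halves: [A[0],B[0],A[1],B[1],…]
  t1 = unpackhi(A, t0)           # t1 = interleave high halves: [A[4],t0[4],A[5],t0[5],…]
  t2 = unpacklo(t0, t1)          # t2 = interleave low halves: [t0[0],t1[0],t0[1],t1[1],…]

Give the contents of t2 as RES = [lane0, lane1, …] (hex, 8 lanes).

RES = [ 0x7a  0x5c  0x83  0x44  0x01  0xf9  0x58  0x9e ]

  t0: 7a 83 01 58 44 9e 0b 5a
  t1: 5c 44 f9 9e eb 0b 85 5a
  t2: 7a 5c 83 44 01 f9 58 9e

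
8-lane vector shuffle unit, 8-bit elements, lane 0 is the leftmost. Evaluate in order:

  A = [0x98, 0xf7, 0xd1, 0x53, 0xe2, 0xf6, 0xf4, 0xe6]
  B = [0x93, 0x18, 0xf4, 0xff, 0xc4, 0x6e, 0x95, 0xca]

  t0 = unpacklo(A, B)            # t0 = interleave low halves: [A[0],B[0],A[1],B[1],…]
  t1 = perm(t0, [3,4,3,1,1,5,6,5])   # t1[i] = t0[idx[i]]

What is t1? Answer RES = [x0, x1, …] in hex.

t0 = [0x98, 0x93, 0xf7, 0x18, 0xd1, 0xf4, 0x53, 0xff]
t1 = [0x18, 0xd1, 0x18, 0x93, 0x93, 0xf4, 0x53, 0xf4]

RES = [ 0x18  0xd1  0x18  0x93  0x93  0xf4  0x53  0xf4 ]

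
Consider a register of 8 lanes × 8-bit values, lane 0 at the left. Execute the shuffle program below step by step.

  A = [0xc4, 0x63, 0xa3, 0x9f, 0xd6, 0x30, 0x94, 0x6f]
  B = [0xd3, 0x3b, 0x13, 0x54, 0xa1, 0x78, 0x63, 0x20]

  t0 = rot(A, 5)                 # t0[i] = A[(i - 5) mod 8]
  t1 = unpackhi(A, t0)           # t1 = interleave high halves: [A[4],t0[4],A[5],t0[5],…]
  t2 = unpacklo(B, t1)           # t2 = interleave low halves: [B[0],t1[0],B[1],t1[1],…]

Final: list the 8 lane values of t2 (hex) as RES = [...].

RES = [ 0xd3  0xd6  0x3b  0x6f  0x13  0x30  0x54  0xc4 ]

→ t0 |9f|d6|30|94|6f|c4|63|a3|
→ t1 |d6|6f|30|c4|94|63|6f|a3|
→ t2 |d3|d6|3b|6f|13|30|54|c4|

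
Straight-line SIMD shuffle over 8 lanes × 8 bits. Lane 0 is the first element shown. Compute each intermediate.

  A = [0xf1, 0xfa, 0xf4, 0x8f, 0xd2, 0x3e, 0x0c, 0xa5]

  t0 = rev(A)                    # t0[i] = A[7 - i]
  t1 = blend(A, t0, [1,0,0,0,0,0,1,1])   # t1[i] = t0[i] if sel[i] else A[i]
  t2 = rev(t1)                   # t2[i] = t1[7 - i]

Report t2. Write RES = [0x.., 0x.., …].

RES = [ 0xf1  0xfa  0x3e  0xd2  0x8f  0xf4  0xfa  0xa5 ]

  t0: a5 0c 3e d2 8f f4 fa f1
  t1: a5 fa f4 8f d2 3e fa f1
  t2: f1 fa 3e d2 8f f4 fa a5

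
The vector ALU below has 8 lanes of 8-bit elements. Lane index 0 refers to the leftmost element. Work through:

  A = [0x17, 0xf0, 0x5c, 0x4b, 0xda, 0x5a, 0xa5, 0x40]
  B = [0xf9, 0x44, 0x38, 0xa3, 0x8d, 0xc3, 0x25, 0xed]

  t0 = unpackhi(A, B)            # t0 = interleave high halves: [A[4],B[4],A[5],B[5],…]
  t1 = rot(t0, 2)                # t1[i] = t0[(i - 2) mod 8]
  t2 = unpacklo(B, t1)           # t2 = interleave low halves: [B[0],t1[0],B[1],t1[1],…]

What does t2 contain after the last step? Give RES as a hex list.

  t0: da 8d 5a c3 a5 25 40 ed
  t1: 40 ed da 8d 5a c3 a5 25
  t2: f9 40 44 ed 38 da a3 8d

RES = [0xf9, 0x40, 0x44, 0xed, 0x38, 0xda, 0xa3, 0x8d]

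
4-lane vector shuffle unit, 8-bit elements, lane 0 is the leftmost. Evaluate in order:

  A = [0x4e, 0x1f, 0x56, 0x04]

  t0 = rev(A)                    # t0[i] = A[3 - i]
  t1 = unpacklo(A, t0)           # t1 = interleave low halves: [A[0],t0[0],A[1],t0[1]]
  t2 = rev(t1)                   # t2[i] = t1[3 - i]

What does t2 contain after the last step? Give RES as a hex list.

→ t0 |04|56|1f|4e|
→ t1 |4e|04|1f|56|
→ t2 |56|1f|04|4e|

RES = [ 0x56  0x1f  0x04  0x4e ]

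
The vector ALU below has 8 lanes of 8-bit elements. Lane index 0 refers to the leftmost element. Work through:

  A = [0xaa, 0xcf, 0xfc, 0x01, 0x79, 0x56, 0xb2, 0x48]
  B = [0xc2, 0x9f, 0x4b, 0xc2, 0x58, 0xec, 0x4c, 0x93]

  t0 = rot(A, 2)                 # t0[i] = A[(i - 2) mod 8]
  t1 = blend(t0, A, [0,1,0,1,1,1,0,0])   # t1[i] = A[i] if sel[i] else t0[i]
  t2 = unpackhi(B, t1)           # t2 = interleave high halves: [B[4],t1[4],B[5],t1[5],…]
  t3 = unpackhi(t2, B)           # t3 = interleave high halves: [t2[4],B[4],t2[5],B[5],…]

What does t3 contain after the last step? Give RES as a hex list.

  t0: b2 48 aa cf fc 01 79 56
  t1: b2 cf aa 01 79 56 79 56
  t2: 58 79 ec 56 4c 79 93 56
  t3: 4c 58 79 ec 93 4c 56 93

RES = [ 0x4c  0x58  0x79  0xec  0x93  0x4c  0x56  0x93 ]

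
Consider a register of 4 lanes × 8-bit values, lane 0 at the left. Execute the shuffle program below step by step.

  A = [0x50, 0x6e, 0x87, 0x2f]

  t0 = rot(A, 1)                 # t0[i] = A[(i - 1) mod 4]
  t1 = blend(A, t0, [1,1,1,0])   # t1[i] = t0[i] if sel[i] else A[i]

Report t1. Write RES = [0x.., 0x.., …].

RES = [0x2f, 0x50, 0x6e, 0x2f]

→ t0 |2f|50|6e|87|
→ t1 |2f|50|6e|2f|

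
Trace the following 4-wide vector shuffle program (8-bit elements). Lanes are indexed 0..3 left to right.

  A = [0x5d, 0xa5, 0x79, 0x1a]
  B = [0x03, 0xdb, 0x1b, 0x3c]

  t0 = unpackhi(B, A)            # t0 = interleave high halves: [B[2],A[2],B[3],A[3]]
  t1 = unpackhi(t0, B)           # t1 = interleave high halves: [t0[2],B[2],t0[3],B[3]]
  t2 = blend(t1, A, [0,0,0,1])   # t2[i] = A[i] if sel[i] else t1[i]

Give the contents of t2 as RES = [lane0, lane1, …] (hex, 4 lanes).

RES = [ 0x3c  0x1b  0x1a  0x1a ]

  t0: 1b 79 3c 1a
  t1: 3c 1b 1a 3c
  t2: 3c 1b 1a 1a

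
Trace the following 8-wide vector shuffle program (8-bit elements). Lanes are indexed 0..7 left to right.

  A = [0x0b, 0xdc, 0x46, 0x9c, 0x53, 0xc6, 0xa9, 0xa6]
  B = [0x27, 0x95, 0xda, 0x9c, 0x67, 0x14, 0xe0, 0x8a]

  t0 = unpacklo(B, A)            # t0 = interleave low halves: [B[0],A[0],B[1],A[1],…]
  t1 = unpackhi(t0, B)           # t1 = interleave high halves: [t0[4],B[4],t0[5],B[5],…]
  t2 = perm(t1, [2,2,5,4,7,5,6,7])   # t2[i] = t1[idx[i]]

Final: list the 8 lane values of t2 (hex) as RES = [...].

RES = [0x46, 0x46, 0xe0, 0x9c, 0x8a, 0xe0, 0x9c, 0x8a]

→ t0 |27|0b|95|dc|da|46|9c|9c|
→ t1 |da|67|46|14|9c|e0|9c|8a|
→ t2 |46|46|e0|9c|8a|e0|9c|8a|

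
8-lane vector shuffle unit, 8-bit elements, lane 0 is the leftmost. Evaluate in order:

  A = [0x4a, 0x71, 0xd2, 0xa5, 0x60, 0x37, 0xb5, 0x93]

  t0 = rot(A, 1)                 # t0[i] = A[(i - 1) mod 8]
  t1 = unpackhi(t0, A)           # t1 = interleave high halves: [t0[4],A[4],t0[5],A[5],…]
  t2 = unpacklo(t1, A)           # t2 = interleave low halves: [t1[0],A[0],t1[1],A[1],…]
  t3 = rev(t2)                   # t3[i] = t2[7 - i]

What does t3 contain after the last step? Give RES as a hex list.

→ t0 |93|4a|71|d2|a5|60|37|b5|
→ t1 |a5|60|60|37|37|b5|b5|93|
→ t2 |a5|4a|60|71|60|d2|37|a5|
→ t3 |a5|37|d2|60|71|60|4a|a5|

RES = [ 0xa5  0x37  0xd2  0x60  0x71  0x60  0x4a  0xa5 ]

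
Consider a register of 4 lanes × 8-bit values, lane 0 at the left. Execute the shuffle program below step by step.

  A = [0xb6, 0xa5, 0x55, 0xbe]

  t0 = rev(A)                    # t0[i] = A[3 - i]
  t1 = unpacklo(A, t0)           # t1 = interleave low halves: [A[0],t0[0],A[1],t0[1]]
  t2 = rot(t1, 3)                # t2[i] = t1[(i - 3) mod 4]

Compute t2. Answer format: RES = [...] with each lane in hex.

RES = [0xbe, 0xa5, 0x55, 0xb6]

  t0: be 55 a5 b6
  t1: b6 be a5 55
  t2: be a5 55 b6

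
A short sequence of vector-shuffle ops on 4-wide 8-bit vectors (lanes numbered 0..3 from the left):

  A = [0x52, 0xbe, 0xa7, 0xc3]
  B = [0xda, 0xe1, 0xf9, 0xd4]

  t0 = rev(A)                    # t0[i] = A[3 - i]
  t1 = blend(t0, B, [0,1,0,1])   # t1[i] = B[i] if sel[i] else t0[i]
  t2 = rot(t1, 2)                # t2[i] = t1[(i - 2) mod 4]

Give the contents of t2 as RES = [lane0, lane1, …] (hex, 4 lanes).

RES = [0xbe, 0xd4, 0xc3, 0xe1]

→ t0 |c3|a7|be|52|
→ t1 |c3|e1|be|d4|
→ t2 |be|d4|c3|e1|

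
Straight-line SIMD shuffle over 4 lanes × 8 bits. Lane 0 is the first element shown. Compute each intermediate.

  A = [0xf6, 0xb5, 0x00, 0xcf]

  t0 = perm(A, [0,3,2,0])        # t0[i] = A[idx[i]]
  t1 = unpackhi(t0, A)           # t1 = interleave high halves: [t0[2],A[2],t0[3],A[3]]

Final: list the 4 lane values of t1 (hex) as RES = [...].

RES = [ 0x00  0x00  0xf6  0xcf ]

t0 = [0xf6, 0xcf, 0x00, 0xf6]
t1 = [0x00, 0x00, 0xf6, 0xcf]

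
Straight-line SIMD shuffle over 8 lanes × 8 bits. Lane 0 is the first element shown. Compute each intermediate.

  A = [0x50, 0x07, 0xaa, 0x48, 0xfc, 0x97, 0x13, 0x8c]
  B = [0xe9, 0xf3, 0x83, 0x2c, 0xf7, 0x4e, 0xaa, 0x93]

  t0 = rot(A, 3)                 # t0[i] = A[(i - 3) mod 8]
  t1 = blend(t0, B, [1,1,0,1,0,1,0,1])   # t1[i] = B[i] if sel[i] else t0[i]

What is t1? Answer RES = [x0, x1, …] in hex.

RES = [ 0xe9  0xf3  0x8c  0x2c  0x07  0x4e  0x48  0x93 ]

  t0: 97 13 8c 50 07 aa 48 fc
  t1: e9 f3 8c 2c 07 4e 48 93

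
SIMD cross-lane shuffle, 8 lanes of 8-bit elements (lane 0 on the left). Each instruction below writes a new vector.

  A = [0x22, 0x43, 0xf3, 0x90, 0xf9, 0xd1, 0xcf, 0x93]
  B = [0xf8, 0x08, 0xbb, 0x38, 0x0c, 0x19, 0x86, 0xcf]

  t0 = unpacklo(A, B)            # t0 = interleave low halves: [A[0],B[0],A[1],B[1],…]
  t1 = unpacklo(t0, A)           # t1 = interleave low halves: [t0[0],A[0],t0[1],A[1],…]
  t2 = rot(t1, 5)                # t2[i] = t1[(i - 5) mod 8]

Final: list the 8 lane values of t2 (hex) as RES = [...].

RES = [0x43, 0x43, 0xf3, 0x08, 0x90, 0x22, 0x22, 0xf8]

  t0: 22 f8 43 08 f3 bb 90 38
  t1: 22 22 f8 43 43 f3 08 90
  t2: 43 43 f3 08 90 22 22 f8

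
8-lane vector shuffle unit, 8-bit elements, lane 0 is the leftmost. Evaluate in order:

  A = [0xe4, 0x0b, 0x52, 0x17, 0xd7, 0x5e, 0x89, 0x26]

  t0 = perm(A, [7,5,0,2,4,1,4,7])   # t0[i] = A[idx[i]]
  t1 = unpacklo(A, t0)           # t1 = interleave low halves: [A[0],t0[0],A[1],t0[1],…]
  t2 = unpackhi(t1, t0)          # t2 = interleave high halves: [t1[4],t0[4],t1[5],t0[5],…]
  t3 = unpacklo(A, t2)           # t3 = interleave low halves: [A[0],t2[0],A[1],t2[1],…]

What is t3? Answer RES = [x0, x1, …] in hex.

RES = [0xe4, 0x52, 0x0b, 0xd7, 0x52, 0xe4, 0x17, 0x0b]

→ t0 |26|5e|e4|52|d7|0b|d7|26|
→ t1 |e4|26|0b|5e|52|e4|17|52|
→ t2 |52|d7|e4|0b|17|d7|52|26|
→ t3 |e4|52|0b|d7|52|e4|17|0b|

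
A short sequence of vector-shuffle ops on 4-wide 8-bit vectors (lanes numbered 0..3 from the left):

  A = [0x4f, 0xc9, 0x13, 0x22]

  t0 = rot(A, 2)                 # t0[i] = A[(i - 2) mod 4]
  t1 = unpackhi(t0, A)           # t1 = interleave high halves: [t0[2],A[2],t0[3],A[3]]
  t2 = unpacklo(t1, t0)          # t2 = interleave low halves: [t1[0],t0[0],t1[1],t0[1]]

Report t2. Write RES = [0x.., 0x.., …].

→ t0 |13|22|4f|c9|
→ t1 |4f|13|c9|22|
→ t2 |4f|13|13|22|

RES = [0x4f, 0x13, 0x13, 0x22]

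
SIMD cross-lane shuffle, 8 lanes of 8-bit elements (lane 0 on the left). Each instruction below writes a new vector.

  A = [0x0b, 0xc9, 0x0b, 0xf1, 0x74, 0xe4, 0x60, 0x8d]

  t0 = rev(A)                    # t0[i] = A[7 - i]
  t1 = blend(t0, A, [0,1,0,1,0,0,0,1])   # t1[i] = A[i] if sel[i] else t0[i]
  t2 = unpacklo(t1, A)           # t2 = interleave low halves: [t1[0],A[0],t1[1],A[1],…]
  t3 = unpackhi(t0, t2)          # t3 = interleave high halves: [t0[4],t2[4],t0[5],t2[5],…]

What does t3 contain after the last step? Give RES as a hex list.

t0 = [0x8d, 0x60, 0xe4, 0x74, 0xf1, 0x0b, 0xc9, 0x0b]
t1 = [0x8d, 0xc9, 0xe4, 0xf1, 0xf1, 0x0b, 0xc9, 0x8d]
t2 = [0x8d, 0x0b, 0xc9, 0xc9, 0xe4, 0x0b, 0xf1, 0xf1]
t3 = [0xf1, 0xe4, 0x0b, 0x0b, 0xc9, 0xf1, 0x0b, 0xf1]

RES = [ 0xf1  0xe4  0x0b  0x0b  0xc9  0xf1  0x0b  0xf1 ]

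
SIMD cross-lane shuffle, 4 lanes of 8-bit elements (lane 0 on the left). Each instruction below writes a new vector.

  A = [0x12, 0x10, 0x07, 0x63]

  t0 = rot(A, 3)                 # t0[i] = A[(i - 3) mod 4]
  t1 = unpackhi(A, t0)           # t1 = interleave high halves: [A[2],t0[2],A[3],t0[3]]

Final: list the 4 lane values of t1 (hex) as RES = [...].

RES = [ 0x07  0x63  0x63  0x12 ]

t0 = [0x10, 0x07, 0x63, 0x12]
t1 = [0x07, 0x63, 0x63, 0x12]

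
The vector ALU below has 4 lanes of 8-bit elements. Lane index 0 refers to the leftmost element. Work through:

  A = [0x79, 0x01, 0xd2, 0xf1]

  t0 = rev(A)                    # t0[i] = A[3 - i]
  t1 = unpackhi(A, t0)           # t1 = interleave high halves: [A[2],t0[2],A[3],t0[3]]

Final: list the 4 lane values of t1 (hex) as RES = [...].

RES = [ 0xd2  0x01  0xf1  0x79 ]

  t0: f1 d2 01 79
  t1: d2 01 f1 79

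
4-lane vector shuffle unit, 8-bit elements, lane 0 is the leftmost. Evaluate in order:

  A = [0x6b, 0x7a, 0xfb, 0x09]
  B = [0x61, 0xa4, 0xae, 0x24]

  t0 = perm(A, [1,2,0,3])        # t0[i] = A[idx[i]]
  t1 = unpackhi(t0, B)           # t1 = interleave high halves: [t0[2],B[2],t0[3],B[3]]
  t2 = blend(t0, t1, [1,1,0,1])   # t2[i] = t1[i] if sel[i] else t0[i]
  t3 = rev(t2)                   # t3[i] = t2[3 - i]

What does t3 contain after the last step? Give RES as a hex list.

  t0: 7a fb 6b 09
  t1: 6b ae 09 24
  t2: 6b ae 6b 24
  t3: 24 6b ae 6b

RES = [0x24, 0x6b, 0xae, 0x6b]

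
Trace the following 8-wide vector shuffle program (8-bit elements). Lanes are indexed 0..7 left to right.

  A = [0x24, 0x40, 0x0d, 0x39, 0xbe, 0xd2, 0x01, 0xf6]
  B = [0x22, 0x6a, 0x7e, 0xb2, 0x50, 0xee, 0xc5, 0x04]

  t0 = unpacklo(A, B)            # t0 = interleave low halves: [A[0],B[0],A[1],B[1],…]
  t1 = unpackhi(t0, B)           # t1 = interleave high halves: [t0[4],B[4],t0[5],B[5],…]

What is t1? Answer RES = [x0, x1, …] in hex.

→ t0 |24|22|40|6a|0d|7e|39|b2|
→ t1 |0d|50|7e|ee|39|c5|b2|04|

RES = [ 0x0d  0x50  0x7e  0xee  0x39  0xc5  0xb2  0x04 ]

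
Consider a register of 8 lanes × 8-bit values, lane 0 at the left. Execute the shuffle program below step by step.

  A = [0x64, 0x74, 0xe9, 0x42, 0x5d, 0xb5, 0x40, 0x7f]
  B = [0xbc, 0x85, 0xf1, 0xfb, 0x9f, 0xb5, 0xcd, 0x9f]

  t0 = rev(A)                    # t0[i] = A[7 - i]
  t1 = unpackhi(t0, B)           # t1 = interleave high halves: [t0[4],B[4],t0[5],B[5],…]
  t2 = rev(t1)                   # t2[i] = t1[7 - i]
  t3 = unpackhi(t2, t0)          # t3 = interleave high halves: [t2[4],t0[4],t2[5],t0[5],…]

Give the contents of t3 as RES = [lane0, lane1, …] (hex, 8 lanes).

RES = [ 0xb5  0x42  0xe9  0xe9  0x9f  0x74  0x42  0x64 ]

  t0: 7f 40 b5 5d 42 e9 74 64
  t1: 42 9f e9 b5 74 cd 64 9f
  t2: 9f 64 cd 74 b5 e9 9f 42
  t3: b5 42 e9 e9 9f 74 42 64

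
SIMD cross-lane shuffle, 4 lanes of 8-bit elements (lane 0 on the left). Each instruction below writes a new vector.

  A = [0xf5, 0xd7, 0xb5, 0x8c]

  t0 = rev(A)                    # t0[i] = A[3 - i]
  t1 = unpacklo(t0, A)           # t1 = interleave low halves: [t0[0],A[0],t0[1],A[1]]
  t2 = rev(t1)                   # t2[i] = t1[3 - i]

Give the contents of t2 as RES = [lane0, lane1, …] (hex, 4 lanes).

RES = [0xd7, 0xb5, 0xf5, 0x8c]

→ t0 |8c|b5|d7|f5|
→ t1 |8c|f5|b5|d7|
→ t2 |d7|b5|f5|8c|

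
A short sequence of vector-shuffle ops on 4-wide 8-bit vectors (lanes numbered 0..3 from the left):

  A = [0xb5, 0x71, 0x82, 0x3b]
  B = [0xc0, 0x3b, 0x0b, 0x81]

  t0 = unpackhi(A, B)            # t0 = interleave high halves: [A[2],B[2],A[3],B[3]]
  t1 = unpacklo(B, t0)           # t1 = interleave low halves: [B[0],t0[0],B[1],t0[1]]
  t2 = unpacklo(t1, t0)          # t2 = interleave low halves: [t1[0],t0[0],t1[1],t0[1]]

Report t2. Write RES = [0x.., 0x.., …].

RES = [ 0xc0  0x82  0x82  0x0b ]

  t0: 82 0b 3b 81
  t1: c0 82 3b 0b
  t2: c0 82 82 0b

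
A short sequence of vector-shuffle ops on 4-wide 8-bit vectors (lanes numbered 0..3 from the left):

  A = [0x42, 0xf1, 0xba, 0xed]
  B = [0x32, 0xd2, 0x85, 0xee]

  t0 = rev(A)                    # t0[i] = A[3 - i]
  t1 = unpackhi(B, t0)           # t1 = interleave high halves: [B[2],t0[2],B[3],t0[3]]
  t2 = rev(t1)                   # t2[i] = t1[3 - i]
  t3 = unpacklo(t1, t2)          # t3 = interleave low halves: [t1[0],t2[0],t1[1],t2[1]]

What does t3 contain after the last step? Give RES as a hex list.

RES = [ 0x85  0x42  0xf1  0xee ]

  t0: ed ba f1 42
  t1: 85 f1 ee 42
  t2: 42 ee f1 85
  t3: 85 42 f1 ee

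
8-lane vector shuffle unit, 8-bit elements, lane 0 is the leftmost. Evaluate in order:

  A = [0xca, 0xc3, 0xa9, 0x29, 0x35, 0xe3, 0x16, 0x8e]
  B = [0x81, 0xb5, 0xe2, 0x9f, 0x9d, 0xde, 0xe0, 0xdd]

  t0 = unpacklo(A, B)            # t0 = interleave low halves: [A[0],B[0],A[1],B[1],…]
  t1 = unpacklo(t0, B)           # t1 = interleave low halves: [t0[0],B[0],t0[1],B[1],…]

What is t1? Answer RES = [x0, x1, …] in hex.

→ t0 |ca|81|c3|b5|a9|e2|29|9f|
→ t1 |ca|81|81|b5|c3|e2|b5|9f|

RES = [0xca, 0x81, 0x81, 0xb5, 0xc3, 0xe2, 0xb5, 0x9f]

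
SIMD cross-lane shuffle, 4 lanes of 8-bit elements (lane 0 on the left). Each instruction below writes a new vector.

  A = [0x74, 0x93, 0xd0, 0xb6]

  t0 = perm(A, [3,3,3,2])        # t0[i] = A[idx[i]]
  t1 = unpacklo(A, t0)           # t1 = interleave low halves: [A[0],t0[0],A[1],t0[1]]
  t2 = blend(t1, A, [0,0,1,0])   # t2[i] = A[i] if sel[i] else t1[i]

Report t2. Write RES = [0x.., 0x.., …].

  t0: b6 b6 b6 d0
  t1: 74 b6 93 b6
  t2: 74 b6 d0 b6

RES = [0x74, 0xb6, 0xd0, 0xb6]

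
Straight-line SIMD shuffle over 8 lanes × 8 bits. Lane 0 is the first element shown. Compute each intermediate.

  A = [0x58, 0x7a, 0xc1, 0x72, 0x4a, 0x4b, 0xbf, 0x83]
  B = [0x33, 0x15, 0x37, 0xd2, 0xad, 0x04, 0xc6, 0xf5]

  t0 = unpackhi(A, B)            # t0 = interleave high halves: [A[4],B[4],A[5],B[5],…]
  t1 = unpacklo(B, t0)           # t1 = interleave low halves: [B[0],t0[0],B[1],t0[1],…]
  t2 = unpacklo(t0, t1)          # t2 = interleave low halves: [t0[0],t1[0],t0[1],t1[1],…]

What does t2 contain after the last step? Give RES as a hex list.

RES = [0x4a, 0x33, 0xad, 0x4a, 0x4b, 0x15, 0x04, 0xad]

t0 = [0x4a, 0xad, 0x4b, 0x04, 0xbf, 0xc6, 0x83, 0xf5]
t1 = [0x33, 0x4a, 0x15, 0xad, 0x37, 0x4b, 0xd2, 0x04]
t2 = [0x4a, 0x33, 0xad, 0x4a, 0x4b, 0x15, 0x04, 0xad]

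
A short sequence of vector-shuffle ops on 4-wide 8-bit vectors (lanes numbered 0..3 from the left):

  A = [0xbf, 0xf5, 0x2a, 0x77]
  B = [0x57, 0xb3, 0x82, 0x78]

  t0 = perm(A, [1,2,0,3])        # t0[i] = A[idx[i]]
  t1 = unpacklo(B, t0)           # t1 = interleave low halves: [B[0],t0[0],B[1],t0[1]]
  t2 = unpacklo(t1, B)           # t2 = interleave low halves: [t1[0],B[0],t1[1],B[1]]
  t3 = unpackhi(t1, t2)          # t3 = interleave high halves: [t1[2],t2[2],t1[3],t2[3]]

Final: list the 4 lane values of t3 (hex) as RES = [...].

RES = [ 0xb3  0xf5  0x2a  0xb3 ]

t0 = [0xf5, 0x2a, 0xbf, 0x77]
t1 = [0x57, 0xf5, 0xb3, 0x2a]
t2 = [0x57, 0x57, 0xf5, 0xb3]
t3 = [0xb3, 0xf5, 0x2a, 0xb3]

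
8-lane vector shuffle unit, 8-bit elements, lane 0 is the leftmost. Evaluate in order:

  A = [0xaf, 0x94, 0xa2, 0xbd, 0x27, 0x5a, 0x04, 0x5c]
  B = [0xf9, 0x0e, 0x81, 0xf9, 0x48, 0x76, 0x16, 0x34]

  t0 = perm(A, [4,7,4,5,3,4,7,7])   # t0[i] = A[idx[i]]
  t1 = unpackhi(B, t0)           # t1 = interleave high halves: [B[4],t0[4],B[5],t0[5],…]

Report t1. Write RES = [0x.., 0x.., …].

RES = [0x48, 0xbd, 0x76, 0x27, 0x16, 0x5c, 0x34, 0x5c]

→ t0 |27|5c|27|5a|bd|27|5c|5c|
→ t1 |48|bd|76|27|16|5c|34|5c|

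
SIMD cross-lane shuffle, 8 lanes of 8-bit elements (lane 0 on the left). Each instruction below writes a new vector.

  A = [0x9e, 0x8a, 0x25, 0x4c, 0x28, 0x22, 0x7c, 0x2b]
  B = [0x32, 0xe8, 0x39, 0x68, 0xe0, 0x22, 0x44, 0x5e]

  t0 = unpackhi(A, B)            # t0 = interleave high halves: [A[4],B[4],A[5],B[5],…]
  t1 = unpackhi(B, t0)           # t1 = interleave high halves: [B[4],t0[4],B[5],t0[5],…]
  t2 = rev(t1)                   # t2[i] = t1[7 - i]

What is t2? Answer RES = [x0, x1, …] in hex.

RES = [ 0x5e  0x5e  0x2b  0x44  0x44  0x22  0x7c  0xe0 ]

  t0: 28 e0 22 22 7c 44 2b 5e
  t1: e0 7c 22 44 44 2b 5e 5e
  t2: 5e 5e 2b 44 44 22 7c e0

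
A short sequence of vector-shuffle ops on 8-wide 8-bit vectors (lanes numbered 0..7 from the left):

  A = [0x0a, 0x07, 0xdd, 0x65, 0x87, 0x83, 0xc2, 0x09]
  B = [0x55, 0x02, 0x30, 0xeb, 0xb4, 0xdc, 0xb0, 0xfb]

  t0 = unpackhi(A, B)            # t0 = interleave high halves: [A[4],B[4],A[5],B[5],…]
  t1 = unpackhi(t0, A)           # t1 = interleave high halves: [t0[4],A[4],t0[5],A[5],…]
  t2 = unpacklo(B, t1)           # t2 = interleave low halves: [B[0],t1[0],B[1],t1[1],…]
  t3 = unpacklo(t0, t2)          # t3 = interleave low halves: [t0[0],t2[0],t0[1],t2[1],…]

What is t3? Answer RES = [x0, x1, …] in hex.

→ t0 |87|b4|83|dc|c2|b0|09|fb|
→ t1 |c2|87|b0|83|09|c2|fb|09|
→ t2 |55|c2|02|87|30|b0|eb|83|
→ t3 |87|55|b4|c2|83|02|dc|87|

RES = [ 0x87  0x55  0xb4  0xc2  0x83  0x02  0xdc  0x87 ]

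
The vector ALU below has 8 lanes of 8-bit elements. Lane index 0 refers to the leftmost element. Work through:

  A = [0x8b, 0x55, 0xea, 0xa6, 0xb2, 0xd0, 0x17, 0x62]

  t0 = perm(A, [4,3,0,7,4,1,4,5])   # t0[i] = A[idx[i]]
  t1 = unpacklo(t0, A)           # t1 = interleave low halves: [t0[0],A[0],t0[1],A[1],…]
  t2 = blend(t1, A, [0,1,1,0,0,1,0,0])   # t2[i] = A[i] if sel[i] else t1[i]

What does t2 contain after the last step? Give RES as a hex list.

t0 = [0xb2, 0xa6, 0x8b, 0x62, 0xb2, 0x55, 0xb2, 0xd0]
t1 = [0xb2, 0x8b, 0xa6, 0x55, 0x8b, 0xea, 0x62, 0xa6]
t2 = [0xb2, 0x55, 0xea, 0x55, 0x8b, 0xd0, 0x62, 0xa6]

RES = [ 0xb2  0x55  0xea  0x55  0x8b  0xd0  0x62  0xa6 ]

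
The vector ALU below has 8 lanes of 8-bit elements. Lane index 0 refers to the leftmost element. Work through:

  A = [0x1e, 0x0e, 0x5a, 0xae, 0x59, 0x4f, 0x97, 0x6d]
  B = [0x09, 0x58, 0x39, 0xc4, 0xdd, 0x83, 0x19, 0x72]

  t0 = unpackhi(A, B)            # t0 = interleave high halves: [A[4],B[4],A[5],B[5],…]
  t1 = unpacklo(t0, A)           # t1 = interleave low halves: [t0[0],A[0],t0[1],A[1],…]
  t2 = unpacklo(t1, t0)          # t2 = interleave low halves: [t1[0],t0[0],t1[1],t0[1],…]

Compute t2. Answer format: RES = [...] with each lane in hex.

→ t0 |59|dd|4f|83|97|19|6d|72|
→ t1 |59|1e|dd|0e|4f|5a|83|ae|
→ t2 |59|59|1e|dd|dd|4f|0e|83|

RES = [0x59, 0x59, 0x1e, 0xdd, 0xdd, 0x4f, 0x0e, 0x83]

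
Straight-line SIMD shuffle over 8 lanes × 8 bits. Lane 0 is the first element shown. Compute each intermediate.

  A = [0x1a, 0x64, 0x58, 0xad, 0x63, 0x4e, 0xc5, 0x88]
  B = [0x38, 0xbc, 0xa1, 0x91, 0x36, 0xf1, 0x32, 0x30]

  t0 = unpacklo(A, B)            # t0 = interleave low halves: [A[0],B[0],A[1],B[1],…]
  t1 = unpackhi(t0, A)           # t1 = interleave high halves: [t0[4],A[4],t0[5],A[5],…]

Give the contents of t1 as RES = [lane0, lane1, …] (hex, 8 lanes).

t0 = [0x1a, 0x38, 0x64, 0xbc, 0x58, 0xa1, 0xad, 0x91]
t1 = [0x58, 0x63, 0xa1, 0x4e, 0xad, 0xc5, 0x91, 0x88]

RES = [0x58, 0x63, 0xa1, 0x4e, 0xad, 0xc5, 0x91, 0x88]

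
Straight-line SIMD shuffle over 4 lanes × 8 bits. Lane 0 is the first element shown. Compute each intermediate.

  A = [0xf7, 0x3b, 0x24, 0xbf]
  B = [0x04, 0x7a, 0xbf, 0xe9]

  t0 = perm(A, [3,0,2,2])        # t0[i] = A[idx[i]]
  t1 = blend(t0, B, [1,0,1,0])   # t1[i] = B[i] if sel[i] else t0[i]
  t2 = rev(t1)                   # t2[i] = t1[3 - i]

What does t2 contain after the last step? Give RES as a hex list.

RES = [0x24, 0xbf, 0xf7, 0x04]

  t0: bf f7 24 24
  t1: 04 f7 bf 24
  t2: 24 bf f7 04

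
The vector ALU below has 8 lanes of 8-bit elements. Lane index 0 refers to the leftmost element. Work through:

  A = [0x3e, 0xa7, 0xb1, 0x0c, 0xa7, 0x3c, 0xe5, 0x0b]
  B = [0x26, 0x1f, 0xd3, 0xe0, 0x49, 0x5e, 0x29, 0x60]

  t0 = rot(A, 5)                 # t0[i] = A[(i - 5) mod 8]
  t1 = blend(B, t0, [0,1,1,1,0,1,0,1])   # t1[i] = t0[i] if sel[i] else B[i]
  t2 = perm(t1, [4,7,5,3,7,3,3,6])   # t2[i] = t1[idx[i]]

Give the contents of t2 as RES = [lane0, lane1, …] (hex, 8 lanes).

RES = [0x49, 0xb1, 0x3e, 0xe5, 0xb1, 0xe5, 0xe5, 0x29]

t0 = [0x0c, 0xa7, 0x3c, 0xe5, 0x0b, 0x3e, 0xa7, 0xb1]
t1 = [0x26, 0xa7, 0x3c, 0xe5, 0x49, 0x3e, 0x29, 0xb1]
t2 = [0x49, 0xb1, 0x3e, 0xe5, 0xb1, 0xe5, 0xe5, 0x29]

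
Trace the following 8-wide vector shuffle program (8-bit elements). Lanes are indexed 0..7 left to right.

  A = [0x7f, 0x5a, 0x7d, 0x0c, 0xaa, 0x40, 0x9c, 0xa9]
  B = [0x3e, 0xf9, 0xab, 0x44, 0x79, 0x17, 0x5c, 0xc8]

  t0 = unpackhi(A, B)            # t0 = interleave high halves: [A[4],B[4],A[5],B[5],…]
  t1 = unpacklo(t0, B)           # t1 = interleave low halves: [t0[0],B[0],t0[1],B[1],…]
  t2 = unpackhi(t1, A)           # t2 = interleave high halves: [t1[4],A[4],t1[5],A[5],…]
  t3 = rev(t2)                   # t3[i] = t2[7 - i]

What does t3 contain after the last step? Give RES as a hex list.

RES = [ 0xa9  0x44  0x9c  0x17  0x40  0xab  0xaa  0x40 ]

→ t0 |aa|79|40|17|9c|5c|a9|c8|
→ t1 |aa|3e|79|f9|40|ab|17|44|
→ t2 |40|aa|ab|40|17|9c|44|a9|
→ t3 |a9|44|9c|17|40|ab|aa|40|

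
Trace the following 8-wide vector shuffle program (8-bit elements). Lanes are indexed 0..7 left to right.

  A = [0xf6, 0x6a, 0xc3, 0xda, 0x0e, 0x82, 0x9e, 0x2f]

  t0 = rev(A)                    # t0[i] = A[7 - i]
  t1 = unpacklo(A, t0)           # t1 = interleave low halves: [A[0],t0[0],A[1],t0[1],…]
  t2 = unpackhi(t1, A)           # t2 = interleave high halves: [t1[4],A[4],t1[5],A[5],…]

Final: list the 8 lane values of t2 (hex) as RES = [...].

t0 = [0x2f, 0x9e, 0x82, 0x0e, 0xda, 0xc3, 0x6a, 0xf6]
t1 = [0xf6, 0x2f, 0x6a, 0x9e, 0xc3, 0x82, 0xda, 0x0e]
t2 = [0xc3, 0x0e, 0x82, 0x82, 0xda, 0x9e, 0x0e, 0x2f]

RES = [ 0xc3  0x0e  0x82  0x82  0xda  0x9e  0x0e  0x2f ]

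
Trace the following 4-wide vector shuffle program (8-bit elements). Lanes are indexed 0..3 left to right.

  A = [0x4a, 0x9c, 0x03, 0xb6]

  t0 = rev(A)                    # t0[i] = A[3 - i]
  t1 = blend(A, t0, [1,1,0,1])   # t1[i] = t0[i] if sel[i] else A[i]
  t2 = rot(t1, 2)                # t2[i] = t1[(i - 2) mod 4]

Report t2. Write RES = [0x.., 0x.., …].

RES = [ 0x03  0x4a  0xb6  0x03 ]

  t0: b6 03 9c 4a
  t1: b6 03 03 4a
  t2: 03 4a b6 03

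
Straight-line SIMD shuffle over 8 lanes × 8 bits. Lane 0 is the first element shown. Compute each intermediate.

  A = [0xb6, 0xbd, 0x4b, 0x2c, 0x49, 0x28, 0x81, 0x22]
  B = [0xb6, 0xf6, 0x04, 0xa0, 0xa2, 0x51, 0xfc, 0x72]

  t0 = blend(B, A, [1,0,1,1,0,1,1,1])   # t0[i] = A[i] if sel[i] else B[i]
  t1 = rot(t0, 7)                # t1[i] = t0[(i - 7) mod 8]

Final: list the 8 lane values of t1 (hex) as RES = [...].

RES = [0xf6, 0x4b, 0x2c, 0xa2, 0x28, 0x81, 0x22, 0xb6]

t0 = [0xb6, 0xf6, 0x4b, 0x2c, 0xa2, 0x28, 0x81, 0x22]
t1 = [0xf6, 0x4b, 0x2c, 0xa2, 0x28, 0x81, 0x22, 0xb6]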